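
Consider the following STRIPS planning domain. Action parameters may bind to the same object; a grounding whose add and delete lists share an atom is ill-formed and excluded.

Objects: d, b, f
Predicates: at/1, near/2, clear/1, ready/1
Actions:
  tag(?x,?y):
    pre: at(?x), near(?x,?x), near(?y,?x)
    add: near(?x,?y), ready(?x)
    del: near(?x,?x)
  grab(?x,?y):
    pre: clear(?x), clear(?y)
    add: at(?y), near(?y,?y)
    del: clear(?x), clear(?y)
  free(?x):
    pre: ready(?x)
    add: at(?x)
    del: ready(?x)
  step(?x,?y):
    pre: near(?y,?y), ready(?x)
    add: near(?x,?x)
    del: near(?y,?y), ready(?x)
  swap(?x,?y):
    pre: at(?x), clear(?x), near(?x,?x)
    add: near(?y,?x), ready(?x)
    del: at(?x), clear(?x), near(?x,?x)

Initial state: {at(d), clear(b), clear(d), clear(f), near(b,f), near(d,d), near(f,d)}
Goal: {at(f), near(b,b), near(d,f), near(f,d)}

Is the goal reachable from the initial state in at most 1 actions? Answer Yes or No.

No

1. tag(d,f)  →  {at(d), clear(b), clear(d), clear(f), near(b,f), near(d,f), near(f,d), ready(d)}
2. grab(d,b)  →  {at(b), at(d), clear(f), near(b,b), near(b,f), near(d,f), near(f,d), ready(d)}
3. grab(f,f)  →  {at(b), at(d), at(f), near(b,b), near(b,f), near(d,f), near(f,d), near(f,f), ready(d)}
optimal plan length = 3; 3 > 1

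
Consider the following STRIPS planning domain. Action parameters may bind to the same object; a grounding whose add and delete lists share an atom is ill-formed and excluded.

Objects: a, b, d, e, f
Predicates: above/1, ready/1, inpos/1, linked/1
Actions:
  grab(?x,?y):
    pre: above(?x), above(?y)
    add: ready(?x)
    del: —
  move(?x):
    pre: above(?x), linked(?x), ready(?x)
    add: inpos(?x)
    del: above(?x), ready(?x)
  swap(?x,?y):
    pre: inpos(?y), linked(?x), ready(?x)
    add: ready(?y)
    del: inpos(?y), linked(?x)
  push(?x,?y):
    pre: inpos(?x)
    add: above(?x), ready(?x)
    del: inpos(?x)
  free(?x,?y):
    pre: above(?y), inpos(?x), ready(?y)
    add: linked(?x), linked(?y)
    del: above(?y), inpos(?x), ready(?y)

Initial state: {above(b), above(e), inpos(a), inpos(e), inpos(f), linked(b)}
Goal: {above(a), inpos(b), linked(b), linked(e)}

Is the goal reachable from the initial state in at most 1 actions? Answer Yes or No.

No

1. grab(b,b)  →  {above(b), above(e), inpos(a), inpos(e), inpos(f), linked(b), ready(b)}
2. grab(e,b)  →  {above(b), above(e), inpos(a), inpos(e), inpos(f), linked(b), ready(b), ready(e)}
3. move(b)  →  {above(e), inpos(a), inpos(b), inpos(e), inpos(f), linked(b), ready(e)}
4. push(a,a)  →  {above(a), above(e), inpos(b), inpos(e), inpos(f), linked(b), ready(a), ready(e)}
5. free(e,e)  →  {above(a), inpos(b), inpos(f), linked(b), linked(e), ready(a)}
optimal plan length = 5; 5 > 1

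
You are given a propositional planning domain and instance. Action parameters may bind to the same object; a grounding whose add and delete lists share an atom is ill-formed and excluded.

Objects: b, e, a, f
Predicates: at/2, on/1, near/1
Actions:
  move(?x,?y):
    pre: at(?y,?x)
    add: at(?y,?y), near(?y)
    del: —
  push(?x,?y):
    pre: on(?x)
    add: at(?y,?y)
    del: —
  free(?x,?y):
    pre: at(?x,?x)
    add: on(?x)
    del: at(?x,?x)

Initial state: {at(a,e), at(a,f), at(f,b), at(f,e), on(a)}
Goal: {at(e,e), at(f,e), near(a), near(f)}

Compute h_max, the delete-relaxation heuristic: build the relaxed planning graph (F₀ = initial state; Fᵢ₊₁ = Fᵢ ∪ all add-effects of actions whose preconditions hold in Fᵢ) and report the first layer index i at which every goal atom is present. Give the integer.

F0 = init (5 atoms)
F1 = F0 ∪ {at(a,a), at(b,b), at(e,e), at(f,f), near(a), near(f)}  (11 atoms)
goal ⊆ F1  ⇒  h_max = 1

1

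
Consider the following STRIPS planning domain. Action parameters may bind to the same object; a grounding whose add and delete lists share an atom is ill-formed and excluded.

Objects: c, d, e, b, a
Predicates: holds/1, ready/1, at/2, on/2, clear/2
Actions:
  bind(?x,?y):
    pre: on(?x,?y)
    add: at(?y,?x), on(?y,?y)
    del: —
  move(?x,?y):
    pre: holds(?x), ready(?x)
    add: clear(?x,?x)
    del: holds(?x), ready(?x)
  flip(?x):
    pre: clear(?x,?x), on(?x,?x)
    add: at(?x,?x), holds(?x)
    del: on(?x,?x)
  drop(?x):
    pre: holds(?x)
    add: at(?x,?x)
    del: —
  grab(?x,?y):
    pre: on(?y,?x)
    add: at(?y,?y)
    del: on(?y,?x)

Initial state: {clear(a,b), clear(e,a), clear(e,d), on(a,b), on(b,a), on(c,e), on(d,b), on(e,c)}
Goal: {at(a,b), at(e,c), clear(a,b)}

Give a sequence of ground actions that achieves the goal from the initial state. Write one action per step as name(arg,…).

bind(c,e); bind(b,a)

1. bind(c,e)  →  {at(e,c), clear(a,b), clear(e,a), clear(e,d), on(a,b), on(b,a), on(c,e), on(d,b), on(e,c), on(e,e)}
2. bind(b,a)  →  {at(a,b), at(e,c), clear(a,b), clear(e,a), clear(e,d), on(a,a), on(a,b), on(b,a), on(c,e), on(d,b), on(e,c), on(e,e)}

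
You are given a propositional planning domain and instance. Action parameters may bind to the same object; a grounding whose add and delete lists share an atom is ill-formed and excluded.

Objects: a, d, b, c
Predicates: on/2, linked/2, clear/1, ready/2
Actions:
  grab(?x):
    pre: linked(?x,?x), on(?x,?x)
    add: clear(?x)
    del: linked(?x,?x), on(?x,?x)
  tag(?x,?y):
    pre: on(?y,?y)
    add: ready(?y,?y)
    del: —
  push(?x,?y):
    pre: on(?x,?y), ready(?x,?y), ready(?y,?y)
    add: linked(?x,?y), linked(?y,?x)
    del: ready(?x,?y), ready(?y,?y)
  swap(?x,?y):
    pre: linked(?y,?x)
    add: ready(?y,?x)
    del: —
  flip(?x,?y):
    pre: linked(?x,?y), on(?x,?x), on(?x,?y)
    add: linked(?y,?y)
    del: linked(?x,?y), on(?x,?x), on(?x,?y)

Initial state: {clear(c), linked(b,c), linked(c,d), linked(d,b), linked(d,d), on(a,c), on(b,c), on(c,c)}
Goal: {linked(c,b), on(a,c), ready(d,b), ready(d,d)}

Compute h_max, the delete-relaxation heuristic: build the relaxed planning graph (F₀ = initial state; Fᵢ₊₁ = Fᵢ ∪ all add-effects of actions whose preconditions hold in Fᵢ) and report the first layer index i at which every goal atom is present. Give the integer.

2

F0 = init (8 atoms)
F1 = F0 ∪ {ready(b,c), ready(c,c), ready(c,d), ready(d,b), ready(d,d)}  (13 atoms)
F2 = F1 ∪ {linked(c,b), linked(c,c)}  (15 atoms)
goal ⊆ F2  ⇒  h_max = 2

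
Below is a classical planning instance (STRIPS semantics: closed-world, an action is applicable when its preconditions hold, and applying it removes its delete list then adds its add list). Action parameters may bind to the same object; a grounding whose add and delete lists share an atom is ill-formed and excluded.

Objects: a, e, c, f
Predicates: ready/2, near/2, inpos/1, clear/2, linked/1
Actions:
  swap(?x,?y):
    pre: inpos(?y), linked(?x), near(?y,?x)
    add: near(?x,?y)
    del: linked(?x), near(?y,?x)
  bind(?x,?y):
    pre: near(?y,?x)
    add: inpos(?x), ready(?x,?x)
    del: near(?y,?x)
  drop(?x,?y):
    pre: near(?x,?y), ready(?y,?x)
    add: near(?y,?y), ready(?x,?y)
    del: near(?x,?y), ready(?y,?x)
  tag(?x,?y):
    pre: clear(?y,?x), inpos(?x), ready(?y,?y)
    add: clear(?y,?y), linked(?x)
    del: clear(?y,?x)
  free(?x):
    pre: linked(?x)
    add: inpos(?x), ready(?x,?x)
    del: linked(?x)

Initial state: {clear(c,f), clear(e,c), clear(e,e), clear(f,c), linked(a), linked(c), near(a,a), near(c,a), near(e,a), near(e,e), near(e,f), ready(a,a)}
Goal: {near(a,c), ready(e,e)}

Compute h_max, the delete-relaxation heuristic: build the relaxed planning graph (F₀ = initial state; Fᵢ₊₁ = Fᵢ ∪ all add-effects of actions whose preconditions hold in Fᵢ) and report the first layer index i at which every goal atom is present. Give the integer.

F0 = init (12 atoms)
F1 = F0 ∪ {inpos(a), inpos(c), inpos(e), inpos(f), ready(c,c), ready(e,e), ready(f,f)}  (19 atoms)
F2 = F1 ∪ {clear(c,c), clear(f,f), linked(f), near(a,c), near(a,e)}  (24 atoms)
goal ⊆ F2  ⇒  h_max = 2

2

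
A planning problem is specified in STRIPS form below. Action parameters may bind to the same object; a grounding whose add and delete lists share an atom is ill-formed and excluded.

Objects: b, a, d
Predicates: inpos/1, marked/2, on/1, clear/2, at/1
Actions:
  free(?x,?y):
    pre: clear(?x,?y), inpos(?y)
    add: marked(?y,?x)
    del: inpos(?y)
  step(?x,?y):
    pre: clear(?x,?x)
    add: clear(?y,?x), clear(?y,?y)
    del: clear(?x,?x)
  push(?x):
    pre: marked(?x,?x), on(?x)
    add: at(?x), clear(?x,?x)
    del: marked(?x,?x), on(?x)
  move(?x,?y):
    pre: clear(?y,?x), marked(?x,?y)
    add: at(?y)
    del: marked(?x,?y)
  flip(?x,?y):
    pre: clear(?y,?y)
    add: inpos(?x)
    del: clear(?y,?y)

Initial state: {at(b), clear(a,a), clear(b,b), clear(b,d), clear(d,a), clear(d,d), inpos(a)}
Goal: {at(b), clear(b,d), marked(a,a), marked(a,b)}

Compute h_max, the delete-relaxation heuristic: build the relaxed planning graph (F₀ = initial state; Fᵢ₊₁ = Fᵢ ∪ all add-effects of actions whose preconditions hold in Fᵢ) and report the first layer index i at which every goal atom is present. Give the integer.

2

F0 = init (7 atoms)
F1 = F0 ∪ {clear(a,b), clear(a,d), clear(b,a), clear(d,b), inpos(b), inpos(d), marked(a,a), marked(a,d)}  (15 atoms)
F2 = F1 ∪ {at(a), at(d), marked(a,b), marked(b,a), marked(b,b), marked(b,d), marked(d,a), marked(d,b), marked(d,d)}  (24 atoms)
goal ⊆ F2  ⇒  h_max = 2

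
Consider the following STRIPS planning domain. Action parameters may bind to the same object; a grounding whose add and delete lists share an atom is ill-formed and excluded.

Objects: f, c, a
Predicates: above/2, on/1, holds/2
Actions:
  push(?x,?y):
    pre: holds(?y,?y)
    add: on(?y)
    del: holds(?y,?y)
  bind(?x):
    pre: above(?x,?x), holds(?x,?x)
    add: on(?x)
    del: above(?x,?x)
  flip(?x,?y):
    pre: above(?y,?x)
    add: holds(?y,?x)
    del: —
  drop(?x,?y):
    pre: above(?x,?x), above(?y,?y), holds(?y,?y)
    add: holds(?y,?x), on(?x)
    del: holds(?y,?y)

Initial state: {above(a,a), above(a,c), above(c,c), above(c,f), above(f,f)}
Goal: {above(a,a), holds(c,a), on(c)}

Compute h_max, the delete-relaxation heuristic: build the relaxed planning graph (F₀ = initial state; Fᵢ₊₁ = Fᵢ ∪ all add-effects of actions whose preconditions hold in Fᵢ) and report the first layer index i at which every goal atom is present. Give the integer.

F0 = init (5 atoms)
F1 = F0 ∪ {holds(a,a), holds(a,c), holds(c,c), holds(c,f), holds(f,f)}  (10 atoms)
F2 = F1 ∪ {holds(a,f), holds(c,a), holds(f,a), holds(f,c), on(a), on(c), on(f)}  (17 atoms)
goal ⊆ F2  ⇒  h_max = 2

2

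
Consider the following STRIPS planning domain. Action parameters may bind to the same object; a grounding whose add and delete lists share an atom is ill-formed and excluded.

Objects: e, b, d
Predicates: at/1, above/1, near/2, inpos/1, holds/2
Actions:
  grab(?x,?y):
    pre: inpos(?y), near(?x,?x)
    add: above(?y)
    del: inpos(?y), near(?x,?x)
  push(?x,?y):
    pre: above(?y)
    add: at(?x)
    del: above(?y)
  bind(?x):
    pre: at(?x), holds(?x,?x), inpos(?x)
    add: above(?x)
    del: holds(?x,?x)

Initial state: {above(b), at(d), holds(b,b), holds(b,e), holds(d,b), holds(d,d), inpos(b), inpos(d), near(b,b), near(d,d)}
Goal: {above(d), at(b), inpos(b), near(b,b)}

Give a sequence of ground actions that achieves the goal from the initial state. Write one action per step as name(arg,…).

1. grab(d,d)  →  {above(b), above(d), at(d), holds(b,b), holds(b,e), holds(d,b), holds(d,d), inpos(b), near(b,b)}
2. push(b,b)  →  {above(d), at(b), at(d), holds(b,b), holds(b,e), holds(d,b), holds(d,d), inpos(b), near(b,b)}

grab(d,d); push(b,b)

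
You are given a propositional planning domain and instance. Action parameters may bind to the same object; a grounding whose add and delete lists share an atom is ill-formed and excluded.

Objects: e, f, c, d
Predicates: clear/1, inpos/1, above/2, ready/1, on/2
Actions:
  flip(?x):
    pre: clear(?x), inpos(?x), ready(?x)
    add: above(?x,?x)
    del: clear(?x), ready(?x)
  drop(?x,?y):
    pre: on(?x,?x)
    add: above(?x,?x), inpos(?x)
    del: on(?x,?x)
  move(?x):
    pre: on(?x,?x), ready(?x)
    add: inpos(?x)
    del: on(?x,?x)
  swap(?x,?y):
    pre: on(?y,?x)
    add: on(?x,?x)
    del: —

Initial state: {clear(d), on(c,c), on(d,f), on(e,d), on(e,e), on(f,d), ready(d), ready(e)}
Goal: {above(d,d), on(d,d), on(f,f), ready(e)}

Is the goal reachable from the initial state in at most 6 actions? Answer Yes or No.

1. swap(f,d)  →  {clear(d), on(c,c), on(d,f), on(e,d), on(e,e), on(f,d), on(f,f), ready(d), ready(e)}
2. swap(d,e)  →  {clear(d), on(c,c), on(d,d), on(d,f), on(e,d), on(e,e), on(f,d), on(f,f), ready(d), ready(e)}
3. drop(d,e)  →  {above(d,d), clear(d), inpos(d), on(c,c), on(d,f), on(e,d), on(e,e), on(f,d), on(f,f), ready(d), ready(e)}
4. swap(d,e)  →  {above(d,d), clear(d), inpos(d), on(c,c), on(d,d), on(d,f), on(e,d), on(e,e), on(f,d), on(f,f), ready(d), ready(e)}
optimal plan length = 4; 4 ≤ 6

Yes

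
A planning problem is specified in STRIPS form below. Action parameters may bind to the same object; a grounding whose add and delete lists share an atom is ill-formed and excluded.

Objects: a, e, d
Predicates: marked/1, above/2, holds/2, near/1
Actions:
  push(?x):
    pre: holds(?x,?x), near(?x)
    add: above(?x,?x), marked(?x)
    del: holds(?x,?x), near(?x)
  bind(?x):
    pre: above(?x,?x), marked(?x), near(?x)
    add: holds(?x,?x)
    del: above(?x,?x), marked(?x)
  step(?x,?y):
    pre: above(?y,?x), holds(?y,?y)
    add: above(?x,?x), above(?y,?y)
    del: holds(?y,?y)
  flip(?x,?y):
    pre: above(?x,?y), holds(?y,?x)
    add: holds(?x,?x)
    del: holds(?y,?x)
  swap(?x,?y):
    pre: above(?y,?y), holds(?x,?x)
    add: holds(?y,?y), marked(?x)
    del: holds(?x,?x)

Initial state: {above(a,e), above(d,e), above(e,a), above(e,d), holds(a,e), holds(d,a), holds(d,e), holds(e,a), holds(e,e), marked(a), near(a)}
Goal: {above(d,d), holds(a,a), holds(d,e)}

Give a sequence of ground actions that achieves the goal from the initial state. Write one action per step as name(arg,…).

step(d,e); flip(a,e)

1. step(d,e)  →  {above(a,e), above(d,d), above(d,e), above(e,a), above(e,d), above(e,e), holds(a,e), holds(d,a), holds(d,e), holds(e,a), marked(a), near(a)}
2. flip(a,e)  →  {above(a,e), above(d,d), above(d,e), above(e,a), above(e,d), above(e,e), holds(a,a), holds(a,e), holds(d,a), holds(d,e), marked(a), near(a)}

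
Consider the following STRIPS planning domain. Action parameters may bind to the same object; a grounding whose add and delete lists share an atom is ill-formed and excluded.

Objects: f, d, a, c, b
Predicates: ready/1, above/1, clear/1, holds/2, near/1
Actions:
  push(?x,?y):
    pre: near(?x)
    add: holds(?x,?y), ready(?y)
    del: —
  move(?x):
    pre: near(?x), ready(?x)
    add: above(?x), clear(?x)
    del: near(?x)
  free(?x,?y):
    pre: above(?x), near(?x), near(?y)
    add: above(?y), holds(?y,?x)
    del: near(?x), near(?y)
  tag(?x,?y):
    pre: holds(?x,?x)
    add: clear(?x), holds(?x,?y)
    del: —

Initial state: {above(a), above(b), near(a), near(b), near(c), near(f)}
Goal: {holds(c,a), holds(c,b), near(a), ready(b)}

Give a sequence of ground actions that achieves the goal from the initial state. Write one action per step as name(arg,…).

push(c,a); push(c,b)

1. push(c,a)  →  {above(a), above(b), holds(c,a), near(a), near(b), near(c), near(f), ready(a)}
2. push(c,b)  →  {above(a), above(b), holds(c,a), holds(c,b), near(a), near(b), near(c), near(f), ready(a), ready(b)}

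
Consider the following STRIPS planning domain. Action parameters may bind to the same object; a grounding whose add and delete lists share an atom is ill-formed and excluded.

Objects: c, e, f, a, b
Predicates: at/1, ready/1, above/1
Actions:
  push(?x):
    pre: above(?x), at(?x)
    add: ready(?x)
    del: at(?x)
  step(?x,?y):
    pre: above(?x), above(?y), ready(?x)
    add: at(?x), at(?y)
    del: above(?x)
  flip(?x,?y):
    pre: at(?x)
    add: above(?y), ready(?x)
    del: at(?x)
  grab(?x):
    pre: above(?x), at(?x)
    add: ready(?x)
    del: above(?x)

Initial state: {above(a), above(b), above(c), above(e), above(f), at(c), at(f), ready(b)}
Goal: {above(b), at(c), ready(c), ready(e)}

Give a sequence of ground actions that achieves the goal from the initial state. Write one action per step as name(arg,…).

1. push(c)  →  {above(a), above(b), above(c), above(e), above(f), at(f), ready(b), ready(c)}
2. step(c,e)  →  {above(a), above(b), above(e), above(f), at(c), at(e), at(f), ready(b), ready(c)}
3. push(e)  →  {above(a), above(b), above(e), above(f), at(c), at(f), ready(b), ready(c), ready(e)}

push(c); step(c,e); push(e)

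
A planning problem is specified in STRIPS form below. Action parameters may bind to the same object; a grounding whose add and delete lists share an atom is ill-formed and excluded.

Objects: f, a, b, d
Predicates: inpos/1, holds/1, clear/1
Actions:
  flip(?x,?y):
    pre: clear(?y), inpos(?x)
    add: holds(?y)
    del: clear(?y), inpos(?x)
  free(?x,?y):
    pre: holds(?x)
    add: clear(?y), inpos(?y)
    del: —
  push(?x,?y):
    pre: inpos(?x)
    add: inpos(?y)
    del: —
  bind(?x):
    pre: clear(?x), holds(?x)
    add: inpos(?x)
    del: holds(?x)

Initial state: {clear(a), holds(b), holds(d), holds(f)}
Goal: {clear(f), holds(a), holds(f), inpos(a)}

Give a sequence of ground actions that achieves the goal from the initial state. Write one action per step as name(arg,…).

free(f,f); flip(f,a); free(f,a)

1. free(f,f)  →  {clear(a), clear(f), holds(b), holds(d), holds(f), inpos(f)}
2. flip(f,a)  →  {clear(f), holds(a), holds(b), holds(d), holds(f)}
3. free(f,a)  →  {clear(a), clear(f), holds(a), holds(b), holds(d), holds(f), inpos(a)}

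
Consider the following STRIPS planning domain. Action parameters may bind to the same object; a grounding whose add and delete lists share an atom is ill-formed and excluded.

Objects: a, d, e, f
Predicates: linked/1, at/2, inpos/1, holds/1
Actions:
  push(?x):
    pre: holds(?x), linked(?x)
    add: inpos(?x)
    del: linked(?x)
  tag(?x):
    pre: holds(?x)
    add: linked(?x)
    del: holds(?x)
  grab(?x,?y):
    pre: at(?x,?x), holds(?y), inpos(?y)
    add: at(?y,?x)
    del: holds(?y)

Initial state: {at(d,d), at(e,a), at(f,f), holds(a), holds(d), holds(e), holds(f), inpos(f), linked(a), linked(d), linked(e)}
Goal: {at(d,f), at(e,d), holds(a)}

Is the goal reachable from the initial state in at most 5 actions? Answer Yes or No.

Yes

1. push(d)  →  {at(d,d), at(e,a), at(f,f), holds(a), holds(d), holds(e), holds(f), inpos(d), inpos(f), linked(a), linked(e)}
2. push(e)  →  {at(d,d), at(e,a), at(f,f), holds(a), holds(d), holds(e), holds(f), inpos(d), inpos(e), inpos(f), linked(a)}
3. grab(d,e)  →  {at(d,d), at(e,a), at(e,d), at(f,f), holds(a), holds(d), holds(f), inpos(d), inpos(e), inpos(f), linked(a)}
4. grab(f,d)  →  {at(d,d), at(d,f), at(e,a), at(e,d), at(f,f), holds(a), holds(f), inpos(d), inpos(e), inpos(f), linked(a)}
optimal plan length = 4; 4 ≤ 5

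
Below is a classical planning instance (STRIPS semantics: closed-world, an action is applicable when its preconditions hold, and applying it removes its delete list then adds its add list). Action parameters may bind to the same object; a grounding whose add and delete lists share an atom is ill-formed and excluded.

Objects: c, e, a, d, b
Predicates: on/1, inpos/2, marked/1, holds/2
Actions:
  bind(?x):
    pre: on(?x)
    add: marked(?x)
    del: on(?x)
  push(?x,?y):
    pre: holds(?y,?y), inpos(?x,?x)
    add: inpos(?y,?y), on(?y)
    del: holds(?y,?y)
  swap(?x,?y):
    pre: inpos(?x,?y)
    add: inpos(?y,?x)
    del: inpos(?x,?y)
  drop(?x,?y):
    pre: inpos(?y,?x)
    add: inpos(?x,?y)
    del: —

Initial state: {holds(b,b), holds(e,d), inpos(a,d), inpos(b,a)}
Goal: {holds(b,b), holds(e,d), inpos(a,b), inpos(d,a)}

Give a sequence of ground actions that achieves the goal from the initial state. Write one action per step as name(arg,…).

swap(a,d); swap(b,a)

1. swap(a,d)  →  {holds(b,b), holds(e,d), inpos(b,a), inpos(d,a)}
2. swap(b,a)  →  {holds(b,b), holds(e,d), inpos(a,b), inpos(d,a)}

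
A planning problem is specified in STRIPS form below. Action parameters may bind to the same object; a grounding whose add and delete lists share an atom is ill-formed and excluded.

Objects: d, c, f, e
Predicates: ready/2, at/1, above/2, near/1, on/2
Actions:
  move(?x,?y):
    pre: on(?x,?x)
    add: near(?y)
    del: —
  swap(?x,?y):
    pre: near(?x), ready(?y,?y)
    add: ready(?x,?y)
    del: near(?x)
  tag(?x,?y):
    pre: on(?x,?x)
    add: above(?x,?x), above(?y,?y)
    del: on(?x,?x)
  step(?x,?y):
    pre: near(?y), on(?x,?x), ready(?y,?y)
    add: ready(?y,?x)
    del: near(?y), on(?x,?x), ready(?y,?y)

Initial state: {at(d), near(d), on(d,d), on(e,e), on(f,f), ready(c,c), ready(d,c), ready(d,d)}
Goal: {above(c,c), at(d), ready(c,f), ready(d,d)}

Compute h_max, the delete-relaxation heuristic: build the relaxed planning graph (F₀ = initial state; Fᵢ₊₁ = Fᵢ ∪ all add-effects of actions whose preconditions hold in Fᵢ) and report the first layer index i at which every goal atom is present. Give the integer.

2

F0 = init (8 atoms)
F1 = F0 ∪ {above(c,c), above(d,d), above(e,e), above(f,f), near(c), near(e), near(f), ready(d,e), ready(d,f)}  (17 atoms)
F2 = F1 ∪ {ready(c,d), ready(c,e), ready(c,f), ready(e,c), ready(e,d), ready(f,c), ready(f,d)}  (24 atoms)
goal ⊆ F2  ⇒  h_max = 2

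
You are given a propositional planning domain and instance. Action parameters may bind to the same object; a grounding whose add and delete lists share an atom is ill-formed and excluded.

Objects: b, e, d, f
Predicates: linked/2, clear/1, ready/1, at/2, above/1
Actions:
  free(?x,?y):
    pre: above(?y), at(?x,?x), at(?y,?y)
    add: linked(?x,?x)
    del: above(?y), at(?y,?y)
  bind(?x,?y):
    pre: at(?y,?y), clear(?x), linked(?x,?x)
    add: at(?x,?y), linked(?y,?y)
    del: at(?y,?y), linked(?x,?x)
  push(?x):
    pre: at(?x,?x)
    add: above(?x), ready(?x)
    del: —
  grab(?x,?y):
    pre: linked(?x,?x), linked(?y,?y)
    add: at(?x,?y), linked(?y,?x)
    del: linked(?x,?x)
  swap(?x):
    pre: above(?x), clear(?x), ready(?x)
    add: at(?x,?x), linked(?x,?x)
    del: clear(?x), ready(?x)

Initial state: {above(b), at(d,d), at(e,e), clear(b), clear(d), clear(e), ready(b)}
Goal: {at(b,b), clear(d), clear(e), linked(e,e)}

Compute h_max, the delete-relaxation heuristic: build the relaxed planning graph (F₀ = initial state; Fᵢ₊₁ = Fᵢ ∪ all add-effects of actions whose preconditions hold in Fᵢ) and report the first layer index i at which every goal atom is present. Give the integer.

F0 = init (7 atoms)
F1 = F0 ∪ {above(d), above(e), at(b,b), linked(b,b), ready(d), ready(e)}  (13 atoms)
F2 = F1 ∪ {at(b,d), at(b,e), linked(d,d), linked(e,e)}  (17 atoms)
goal ⊆ F2  ⇒  h_max = 2

2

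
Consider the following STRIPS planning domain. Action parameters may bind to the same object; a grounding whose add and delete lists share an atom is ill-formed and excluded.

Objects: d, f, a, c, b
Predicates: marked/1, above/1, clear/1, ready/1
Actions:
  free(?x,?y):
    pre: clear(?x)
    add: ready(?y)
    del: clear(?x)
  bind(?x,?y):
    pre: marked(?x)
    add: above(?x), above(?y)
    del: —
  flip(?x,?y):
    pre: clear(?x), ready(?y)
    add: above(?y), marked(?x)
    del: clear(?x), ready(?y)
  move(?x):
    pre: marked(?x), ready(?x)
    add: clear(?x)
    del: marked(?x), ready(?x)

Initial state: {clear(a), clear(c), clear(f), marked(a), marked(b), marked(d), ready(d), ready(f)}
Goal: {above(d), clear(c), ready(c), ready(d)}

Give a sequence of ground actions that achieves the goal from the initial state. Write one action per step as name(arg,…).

free(f,c); bind(d,d)

1. free(f,c)  →  {clear(a), clear(c), marked(a), marked(b), marked(d), ready(c), ready(d), ready(f)}
2. bind(d,d)  →  {above(d), clear(a), clear(c), marked(a), marked(b), marked(d), ready(c), ready(d), ready(f)}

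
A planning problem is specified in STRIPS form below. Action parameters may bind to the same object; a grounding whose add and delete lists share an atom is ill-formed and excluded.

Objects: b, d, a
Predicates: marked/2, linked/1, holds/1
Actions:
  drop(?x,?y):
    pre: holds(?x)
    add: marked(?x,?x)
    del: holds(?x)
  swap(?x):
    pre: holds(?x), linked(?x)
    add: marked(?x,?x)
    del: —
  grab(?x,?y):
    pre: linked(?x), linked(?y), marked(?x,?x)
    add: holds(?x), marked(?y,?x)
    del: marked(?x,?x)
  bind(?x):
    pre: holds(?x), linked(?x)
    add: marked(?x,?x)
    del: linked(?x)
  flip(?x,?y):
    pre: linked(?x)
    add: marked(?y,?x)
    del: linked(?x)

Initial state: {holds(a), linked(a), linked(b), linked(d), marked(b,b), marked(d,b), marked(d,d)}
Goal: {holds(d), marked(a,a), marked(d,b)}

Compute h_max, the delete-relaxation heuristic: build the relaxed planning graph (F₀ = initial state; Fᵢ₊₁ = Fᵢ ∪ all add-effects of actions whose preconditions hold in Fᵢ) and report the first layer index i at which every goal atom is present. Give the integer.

1

F0 = init (7 atoms)
F1 = F0 ∪ {holds(b), holds(d), marked(a,a), marked(a,b), marked(a,d), marked(b,a), marked(b,d), marked(d,a)}  (15 atoms)
goal ⊆ F1  ⇒  h_max = 1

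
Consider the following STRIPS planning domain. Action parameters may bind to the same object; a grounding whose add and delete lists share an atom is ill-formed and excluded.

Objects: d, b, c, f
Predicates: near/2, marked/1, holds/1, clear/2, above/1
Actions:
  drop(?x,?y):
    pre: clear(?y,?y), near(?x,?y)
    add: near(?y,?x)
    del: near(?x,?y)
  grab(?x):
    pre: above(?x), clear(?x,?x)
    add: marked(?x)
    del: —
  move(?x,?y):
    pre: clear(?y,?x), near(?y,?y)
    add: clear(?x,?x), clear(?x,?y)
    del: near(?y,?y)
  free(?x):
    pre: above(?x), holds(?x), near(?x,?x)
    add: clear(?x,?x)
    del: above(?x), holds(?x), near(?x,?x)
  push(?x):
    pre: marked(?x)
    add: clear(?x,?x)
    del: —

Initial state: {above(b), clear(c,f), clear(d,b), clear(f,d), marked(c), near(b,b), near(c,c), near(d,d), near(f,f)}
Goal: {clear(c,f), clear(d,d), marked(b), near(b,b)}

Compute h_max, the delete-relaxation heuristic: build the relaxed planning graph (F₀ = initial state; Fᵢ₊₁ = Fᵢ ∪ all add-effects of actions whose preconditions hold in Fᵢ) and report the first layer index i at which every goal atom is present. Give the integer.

2

F0 = init (9 atoms)
F1 = F0 ∪ {clear(b,b), clear(b,d), clear(c,c), clear(d,d), clear(d,f), clear(f,c), clear(f,f)}  (16 atoms)
F2 = F1 ∪ {marked(b)}  (17 atoms)
goal ⊆ F2  ⇒  h_max = 2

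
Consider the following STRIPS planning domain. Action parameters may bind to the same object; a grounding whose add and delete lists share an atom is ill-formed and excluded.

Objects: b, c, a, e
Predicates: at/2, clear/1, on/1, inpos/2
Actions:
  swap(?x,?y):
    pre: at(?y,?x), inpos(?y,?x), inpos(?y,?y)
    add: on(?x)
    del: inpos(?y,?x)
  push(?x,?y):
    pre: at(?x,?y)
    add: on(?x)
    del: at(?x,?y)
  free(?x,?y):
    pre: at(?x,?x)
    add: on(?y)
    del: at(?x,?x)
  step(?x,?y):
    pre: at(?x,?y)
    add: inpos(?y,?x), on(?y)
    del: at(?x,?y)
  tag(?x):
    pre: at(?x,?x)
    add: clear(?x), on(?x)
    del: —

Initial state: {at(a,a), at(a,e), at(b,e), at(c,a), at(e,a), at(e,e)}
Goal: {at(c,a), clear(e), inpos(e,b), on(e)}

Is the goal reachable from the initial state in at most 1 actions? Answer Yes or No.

No

1. step(b,e)  →  {at(a,a), at(a,e), at(c,a), at(e,a), at(e,e), inpos(e,b), on(e)}
2. tag(e)  →  {at(a,a), at(a,e), at(c,a), at(e,a), at(e,e), clear(e), inpos(e,b), on(e)}
optimal plan length = 2; 2 > 1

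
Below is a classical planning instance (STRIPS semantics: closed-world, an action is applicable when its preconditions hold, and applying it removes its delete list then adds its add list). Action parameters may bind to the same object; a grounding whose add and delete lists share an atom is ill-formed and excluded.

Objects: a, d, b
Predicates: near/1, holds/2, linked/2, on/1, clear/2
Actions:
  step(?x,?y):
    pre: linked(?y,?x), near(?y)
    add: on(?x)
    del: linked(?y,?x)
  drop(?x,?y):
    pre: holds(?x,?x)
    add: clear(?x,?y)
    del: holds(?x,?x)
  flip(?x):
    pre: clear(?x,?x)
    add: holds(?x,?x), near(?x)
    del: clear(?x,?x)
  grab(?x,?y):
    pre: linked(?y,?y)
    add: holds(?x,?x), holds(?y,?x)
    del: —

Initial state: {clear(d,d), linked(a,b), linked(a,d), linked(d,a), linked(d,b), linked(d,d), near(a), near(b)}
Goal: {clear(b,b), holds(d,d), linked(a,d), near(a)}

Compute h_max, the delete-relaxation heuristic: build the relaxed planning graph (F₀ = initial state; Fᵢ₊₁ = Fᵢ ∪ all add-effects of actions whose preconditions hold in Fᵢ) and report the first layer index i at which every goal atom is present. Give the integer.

F0 = init (8 atoms)
F1 = F0 ∪ {holds(a,a), holds(b,b), holds(d,a), holds(d,b), holds(d,d), near(d), on(b), on(d)}  (16 atoms)
F2 = F1 ∪ {clear(a,a), clear(a,b), clear(a,d), clear(b,a), clear(b,b), clear(b,d), clear(d,a), clear(d,b), on(a)}  (25 atoms)
goal ⊆ F2  ⇒  h_max = 2

2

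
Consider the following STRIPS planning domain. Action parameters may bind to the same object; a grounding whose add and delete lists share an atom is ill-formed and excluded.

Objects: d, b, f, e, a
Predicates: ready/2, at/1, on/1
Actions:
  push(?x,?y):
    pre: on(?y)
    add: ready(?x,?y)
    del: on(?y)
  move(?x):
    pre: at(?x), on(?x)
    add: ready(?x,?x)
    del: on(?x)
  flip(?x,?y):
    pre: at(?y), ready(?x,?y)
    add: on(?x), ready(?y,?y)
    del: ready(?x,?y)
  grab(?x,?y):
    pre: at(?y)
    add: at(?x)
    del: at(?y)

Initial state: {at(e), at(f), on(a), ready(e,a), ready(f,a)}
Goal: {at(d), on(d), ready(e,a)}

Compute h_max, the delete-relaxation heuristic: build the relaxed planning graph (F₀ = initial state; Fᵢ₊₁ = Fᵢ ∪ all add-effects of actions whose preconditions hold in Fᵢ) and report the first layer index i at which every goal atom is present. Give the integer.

F0 = init (5 atoms)
F1 = F0 ∪ {at(a), at(b), at(d), ready(a,a), ready(b,a), ready(d,a)}  (11 atoms)
F2 = F1 ∪ {on(b), on(d), on(e), on(f)}  (15 atoms)
goal ⊆ F2  ⇒  h_max = 2

2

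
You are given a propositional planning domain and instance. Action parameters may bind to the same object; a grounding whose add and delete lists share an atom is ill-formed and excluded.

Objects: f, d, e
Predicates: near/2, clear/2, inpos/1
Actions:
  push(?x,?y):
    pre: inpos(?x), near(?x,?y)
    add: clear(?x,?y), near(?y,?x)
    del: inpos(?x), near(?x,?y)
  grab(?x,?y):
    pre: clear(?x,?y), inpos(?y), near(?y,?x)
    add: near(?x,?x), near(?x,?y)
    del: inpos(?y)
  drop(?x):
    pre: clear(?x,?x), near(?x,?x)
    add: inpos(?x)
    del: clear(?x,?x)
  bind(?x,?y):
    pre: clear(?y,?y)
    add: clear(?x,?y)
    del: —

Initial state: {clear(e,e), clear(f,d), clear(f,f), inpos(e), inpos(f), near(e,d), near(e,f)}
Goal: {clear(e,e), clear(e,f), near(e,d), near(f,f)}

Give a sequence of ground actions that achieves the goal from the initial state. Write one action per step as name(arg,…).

1. bind(f,e)  →  {clear(e,e), clear(f,d), clear(f,e), clear(f,f), inpos(e), inpos(f), near(e,d), near(e,f)}
2. grab(f,e)  →  {clear(e,e), clear(f,d), clear(f,e), clear(f,f), inpos(f), near(e,d), near(e,f), near(f,e), near(f,f)}
3. bind(e,f)  →  {clear(e,e), clear(e,f), clear(f,d), clear(f,e), clear(f,f), inpos(f), near(e,d), near(e,f), near(f,e), near(f,f)}

bind(f,e); grab(f,e); bind(e,f)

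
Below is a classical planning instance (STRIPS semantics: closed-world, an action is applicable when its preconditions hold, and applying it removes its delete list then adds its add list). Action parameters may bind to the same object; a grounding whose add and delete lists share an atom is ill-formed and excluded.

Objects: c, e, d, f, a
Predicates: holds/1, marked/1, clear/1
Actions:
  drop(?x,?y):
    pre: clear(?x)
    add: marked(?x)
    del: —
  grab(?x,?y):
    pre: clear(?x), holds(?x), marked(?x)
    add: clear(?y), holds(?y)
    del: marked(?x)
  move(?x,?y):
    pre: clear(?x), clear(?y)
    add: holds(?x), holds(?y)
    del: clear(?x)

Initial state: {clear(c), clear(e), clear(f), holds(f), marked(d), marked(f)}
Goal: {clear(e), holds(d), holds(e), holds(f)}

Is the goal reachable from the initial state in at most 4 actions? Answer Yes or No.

Yes

1. grab(f,d)  →  {clear(c), clear(d), clear(e), clear(f), holds(d), holds(f), marked(d)}
2. grab(d,e)  →  {clear(c), clear(d), clear(e), clear(f), holds(d), holds(e), holds(f)}
optimal plan length = 2; 2 ≤ 4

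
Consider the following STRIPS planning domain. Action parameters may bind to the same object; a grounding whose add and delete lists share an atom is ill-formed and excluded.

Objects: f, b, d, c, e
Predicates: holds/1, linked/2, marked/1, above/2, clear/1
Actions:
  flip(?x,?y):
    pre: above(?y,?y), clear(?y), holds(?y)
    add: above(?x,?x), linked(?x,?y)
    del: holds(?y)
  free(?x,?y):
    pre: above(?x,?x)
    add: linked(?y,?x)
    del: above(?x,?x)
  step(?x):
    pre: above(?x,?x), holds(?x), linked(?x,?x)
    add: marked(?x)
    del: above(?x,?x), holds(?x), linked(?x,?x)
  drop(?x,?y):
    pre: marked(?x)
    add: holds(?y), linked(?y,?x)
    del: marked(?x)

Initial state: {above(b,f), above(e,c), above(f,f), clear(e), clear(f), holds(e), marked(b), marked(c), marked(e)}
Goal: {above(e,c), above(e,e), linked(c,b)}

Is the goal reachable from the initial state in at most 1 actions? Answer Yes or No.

No

1. drop(b,c)  →  {above(b,f), above(e,c), above(f,f), clear(e), clear(f), holds(c), holds(e), linked(c,b), marked(c), marked(e)}
2. drop(c,f)  →  {above(b,f), above(e,c), above(f,f), clear(e), clear(f), holds(c), holds(e), holds(f), linked(c,b), linked(f,c), marked(e)}
3. flip(e,f)  →  {above(b,f), above(e,c), above(e,e), above(f,f), clear(e), clear(f), holds(c), holds(e), linked(c,b), linked(e,f), linked(f,c), marked(e)}
optimal plan length = 3; 3 > 1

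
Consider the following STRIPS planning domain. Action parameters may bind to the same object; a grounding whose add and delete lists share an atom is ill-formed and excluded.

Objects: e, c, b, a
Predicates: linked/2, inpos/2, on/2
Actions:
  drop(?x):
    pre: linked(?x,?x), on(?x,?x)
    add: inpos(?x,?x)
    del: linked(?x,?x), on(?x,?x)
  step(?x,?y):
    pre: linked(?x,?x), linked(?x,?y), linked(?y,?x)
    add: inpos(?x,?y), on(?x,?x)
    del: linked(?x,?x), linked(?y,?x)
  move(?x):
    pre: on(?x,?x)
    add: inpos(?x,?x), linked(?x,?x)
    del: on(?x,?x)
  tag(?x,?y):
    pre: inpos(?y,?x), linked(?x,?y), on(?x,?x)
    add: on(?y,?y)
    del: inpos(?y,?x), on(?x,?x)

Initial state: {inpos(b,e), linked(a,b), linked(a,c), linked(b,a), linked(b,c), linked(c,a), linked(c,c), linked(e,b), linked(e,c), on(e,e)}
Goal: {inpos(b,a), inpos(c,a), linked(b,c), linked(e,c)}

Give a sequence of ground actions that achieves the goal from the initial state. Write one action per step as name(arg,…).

step(c,a); tag(e,b); move(b); step(b,a)

1. step(c,a)  →  {inpos(b,e), inpos(c,a), linked(a,b), linked(b,a), linked(b,c), linked(c,a), linked(e,b), linked(e,c), on(c,c), on(e,e)}
2. tag(e,b)  →  {inpos(c,a), linked(a,b), linked(b,a), linked(b,c), linked(c,a), linked(e,b), linked(e,c), on(b,b), on(c,c)}
3. move(b)  →  {inpos(b,b), inpos(c,a), linked(a,b), linked(b,a), linked(b,b), linked(b,c), linked(c,a), linked(e,b), linked(e,c), on(c,c)}
4. step(b,a)  →  {inpos(b,a), inpos(b,b), inpos(c,a), linked(b,a), linked(b,c), linked(c,a), linked(e,b), linked(e,c), on(b,b), on(c,c)}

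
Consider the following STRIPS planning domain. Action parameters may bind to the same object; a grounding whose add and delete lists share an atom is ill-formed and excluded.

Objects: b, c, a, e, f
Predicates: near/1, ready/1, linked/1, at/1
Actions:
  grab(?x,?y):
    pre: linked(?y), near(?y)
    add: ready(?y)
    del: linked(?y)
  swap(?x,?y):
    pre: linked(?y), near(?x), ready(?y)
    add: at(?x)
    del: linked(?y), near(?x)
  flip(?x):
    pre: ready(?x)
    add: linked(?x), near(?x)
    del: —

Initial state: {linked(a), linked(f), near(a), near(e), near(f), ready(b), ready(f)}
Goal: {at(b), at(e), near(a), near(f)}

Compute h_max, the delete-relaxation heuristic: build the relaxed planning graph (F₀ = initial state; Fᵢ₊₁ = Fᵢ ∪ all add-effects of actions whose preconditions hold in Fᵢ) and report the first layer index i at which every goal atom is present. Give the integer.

2

F0 = init (7 atoms)
F1 = F0 ∪ {at(a), at(e), at(f), linked(b), near(b), ready(a)}  (13 atoms)
F2 = F1 ∪ {at(b)}  (14 atoms)
goal ⊆ F2  ⇒  h_max = 2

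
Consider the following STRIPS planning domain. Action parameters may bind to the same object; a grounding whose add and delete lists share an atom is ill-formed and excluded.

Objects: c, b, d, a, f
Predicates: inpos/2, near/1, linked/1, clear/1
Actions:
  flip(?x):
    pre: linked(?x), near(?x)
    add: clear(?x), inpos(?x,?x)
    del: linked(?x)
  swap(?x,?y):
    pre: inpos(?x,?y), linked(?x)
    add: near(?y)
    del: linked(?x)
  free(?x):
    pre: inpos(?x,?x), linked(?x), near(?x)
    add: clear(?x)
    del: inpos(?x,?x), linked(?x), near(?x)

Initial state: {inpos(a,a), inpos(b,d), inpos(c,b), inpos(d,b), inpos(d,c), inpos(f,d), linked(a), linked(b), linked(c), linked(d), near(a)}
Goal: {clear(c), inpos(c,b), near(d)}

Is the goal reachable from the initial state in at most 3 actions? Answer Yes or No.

Yes

1. swap(b,d)  →  {inpos(a,a), inpos(b,d), inpos(c,b), inpos(d,b), inpos(d,c), inpos(f,d), linked(a), linked(c), linked(d), near(a), near(d)}
2. swap(d,c)  →  {inpos(a,a), inpos(b,d), inpos(c,b), inpos(d,b), inpos(d,c), inpos(f,d), linked(a), linked(c), near(a), near(c), near(d)}
3. flip(c)  →  {clear(c), inpos(a,a), inpos(b,d), inpos(c,b), inpos(c,c), inpos(d,b), inpos(d,c), inpos(f,d), linked(a), near(a), near(c), near(d)}
optimal plan length = 3; 3 ≤ 3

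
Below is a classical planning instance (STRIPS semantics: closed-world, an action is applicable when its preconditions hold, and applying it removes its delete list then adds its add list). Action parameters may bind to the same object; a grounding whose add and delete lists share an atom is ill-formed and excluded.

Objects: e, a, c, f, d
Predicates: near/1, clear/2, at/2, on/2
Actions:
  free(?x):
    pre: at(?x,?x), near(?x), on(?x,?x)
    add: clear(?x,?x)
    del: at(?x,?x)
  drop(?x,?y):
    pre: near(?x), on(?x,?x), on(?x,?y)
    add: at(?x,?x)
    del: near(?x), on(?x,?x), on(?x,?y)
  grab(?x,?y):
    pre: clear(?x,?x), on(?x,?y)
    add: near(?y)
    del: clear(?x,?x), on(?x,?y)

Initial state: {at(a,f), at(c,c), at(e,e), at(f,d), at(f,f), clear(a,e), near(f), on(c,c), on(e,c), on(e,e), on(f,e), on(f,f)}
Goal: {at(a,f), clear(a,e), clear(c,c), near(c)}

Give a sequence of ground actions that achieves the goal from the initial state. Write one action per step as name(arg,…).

free(f); grab(f,e); free(e); grab(e,c); free(c)

1. free(f)  →  {at(a,f), at(c,c), at(e,e), at(f,d), clear(a,e), clear(f,f), near(f), on(c,c), on(e,c), on(e,e), on(f,e), on(f,f)}
2. grab(f,e)  →  {at(a,f), at(c,c), at(e,e), at(f,d), clear(a,e), near(e), near(f), on(c,c), on(e,c), on(e,e), on(f,f)}
3. free(e)  →  {at(a,f), at(c,c), at(f,d), clear(a,e), clear(e,e), near(e), near(f), on(c,c), on(e,c), on(e,e), on(f,f)}
4. grab(e,c)  →  {at(a,f), at(c,c), at(f,d), clear(a,e), near(c), near(e), near(f), on(c,c), on(e,e), on(f,f)}
5. free(c)  →  {at(a,f), at(f,d), clear(a,e), clear(c,c), near(c), near(e), near(f), on(c,c), on(e,e), on(f,f)}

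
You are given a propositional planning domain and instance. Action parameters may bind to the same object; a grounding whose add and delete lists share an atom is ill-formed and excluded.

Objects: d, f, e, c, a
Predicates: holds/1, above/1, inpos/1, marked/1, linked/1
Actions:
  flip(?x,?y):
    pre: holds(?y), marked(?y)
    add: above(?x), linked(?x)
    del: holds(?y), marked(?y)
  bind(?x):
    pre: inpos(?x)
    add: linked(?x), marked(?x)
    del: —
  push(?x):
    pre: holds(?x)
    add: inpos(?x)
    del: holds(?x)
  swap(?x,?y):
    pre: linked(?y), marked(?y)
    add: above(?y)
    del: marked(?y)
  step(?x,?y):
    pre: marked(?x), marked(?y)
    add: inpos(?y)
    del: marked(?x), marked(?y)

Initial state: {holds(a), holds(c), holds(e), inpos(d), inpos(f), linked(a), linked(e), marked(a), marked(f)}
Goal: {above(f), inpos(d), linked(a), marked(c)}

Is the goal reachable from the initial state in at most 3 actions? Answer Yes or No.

1. flip(f,a)  →  {above(f), holds(c), holds(e), inpos(d), inpos(f), linked(a), linked(e), linked(f), marked(f)}
2. push(c)  →  {above(f), holds(e), inpos(c), inpos(d), inpos(f), linked(a), linked(e), linked(f), marked(f)}
3. bind(c)  →  {above(f), holds(e), inpos(c), inpos(d), inpos(f), linked(a), linked(c), linked(e), linked(f), marked(c), marked(f)}
optimal plan length = 3; 3 ≤ 3

Yes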